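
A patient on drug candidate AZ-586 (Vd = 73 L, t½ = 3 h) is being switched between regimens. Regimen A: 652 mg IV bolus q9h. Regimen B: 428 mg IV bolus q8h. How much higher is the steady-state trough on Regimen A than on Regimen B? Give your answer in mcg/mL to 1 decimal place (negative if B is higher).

0.2 mcg/mL

Regimen A: f = (1/2)^(9/3) ≈ 0.1250; Cmin,ss = (652/73)·f/(1−f) ≈ 1.276 mcg/mL.
Regimen B: f = (1/2)^(8/3) ≈ 0.1575; Cmin,ss = (428/73)·f/(1−f) ≈ 1.096 mcg/mL.
Difference ≈ 1.276 − 1.096 ≈ 0.180 mcg/mL.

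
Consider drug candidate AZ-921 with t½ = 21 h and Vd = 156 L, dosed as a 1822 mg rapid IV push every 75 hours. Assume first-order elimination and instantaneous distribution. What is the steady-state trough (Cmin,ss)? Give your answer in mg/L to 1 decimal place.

Over one 75-h interval, 75/21 ≈ 3.5714 half-lives elapse, leaving f ≈ 0.0841 of each dose.
Accumulation ratio R = 1/(1 − f) ≈ 1/0.9159 ≈ 1.0918.
Each bolus raises the concentration by D/Vd = 1822/156 ≈ 11.679 mg/L.
Steady-state peak Cmax,ss = C₀·R ≈ 11.679 × 1.0918 ≈ 12.751 mg/L.
One interval later, Cmin,ss = Cmax,ss·e^(−kτ) ≈ 12.751 × 0.0841 ≈ 1.072 mg/L.

1.1 mg/L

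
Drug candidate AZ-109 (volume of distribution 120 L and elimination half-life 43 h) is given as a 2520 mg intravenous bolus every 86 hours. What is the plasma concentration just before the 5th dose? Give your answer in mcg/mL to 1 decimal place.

f = (1/2)^(τ/t½) = (1/2)^(86/43) ≈ 0.2500.
C₀ = D/Vd = 2520/120 ≈ 21.000 mcg/mL.
Before the 5th dose, 4 doses have been given. Superposition: Cmin = C₀·(f + f² + … + f^4).
≈ 21.000 × (0.2500 + 0.0625 + 0.0156 + 0.0039) ≈ 21.000 × 0.3320 ≈ 6.972 mcg/mL.

7.0 mcg/mL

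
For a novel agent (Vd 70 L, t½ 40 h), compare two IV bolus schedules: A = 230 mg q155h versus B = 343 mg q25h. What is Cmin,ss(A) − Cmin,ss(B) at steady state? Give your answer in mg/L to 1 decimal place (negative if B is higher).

Regimen A: f = (1/2)^(155/40) ≈ 0.0682; Cmin,ss = (230/70)·f/(1−f) ≈ 0.240 mg/L.
Regimen B: f = (1/2)^(25/40) ≈ 0.6484; Cmin,ss = (343/70)·f/(1−f) ≈ 9.036 mg/L.
Difference ≈ 0.240 − 9.036 ≈ -8.796 mg/L.

-8.8 mg/L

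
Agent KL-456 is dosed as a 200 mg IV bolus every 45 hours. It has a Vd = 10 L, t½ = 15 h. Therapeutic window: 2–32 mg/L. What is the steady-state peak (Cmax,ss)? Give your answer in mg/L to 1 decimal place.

τ = 45 h = 3 half-lives, so f = (1/2)^3 = 0.125.
At steady state, R = 1/(1 − 0.125) = 8/7.
Single-dose peak C₀ = D/Vd = 200/10 = 20 mg/L.
Steady-state peak Cmax,ss = C₀·R = 20 × 8/7 ≈ 22.857 mg/L.
Peak 22.9 mg/L vs MTC 32 mg/L: below toxic threshold.

22.9 mg/L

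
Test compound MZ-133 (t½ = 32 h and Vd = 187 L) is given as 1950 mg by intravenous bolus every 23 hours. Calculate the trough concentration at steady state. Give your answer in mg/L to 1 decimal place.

Over one 23-h interval, 23/32 ≈ 0.71875 half-lives elapse, leaving f ≈ 0.6076 of each dose.
Accumulation ratio R = 1/(1 − f) ≈ 1/0.3924 ≈ 2.5484.
Single-dose peak C₀ = D/Vd = 1950/187 ≈ 10.428 mg/L.
Steady-state peak Cmax,ss = C₀·R ≈ 10.428 × 2.5484 ≈ 26.575 mg/L.
Steady-state trough Cmin,ss = Cmax,ss·f ≈ 26.575 × 0.6076 ≈ 16.147 mg/L.

16.1 mg/L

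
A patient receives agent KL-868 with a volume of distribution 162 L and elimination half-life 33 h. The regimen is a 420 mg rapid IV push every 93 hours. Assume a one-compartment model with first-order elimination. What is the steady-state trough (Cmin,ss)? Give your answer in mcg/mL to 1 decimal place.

0.4 mcg/mL

τ/t½ = 93/33 ≈ 2.8182, so fraction remaining f = (1/2)^(93/33) ≈ 0.1418.
Single-dose peak C₀ = D/Vd = 420/162 ≈ 2.593 mcg/mL.
Steady-state trough Cmin,ss = C₀·f/(1−f) ≈ 2.593 × 0.1418/0.8582 ≈ 0.428 mcg/mL.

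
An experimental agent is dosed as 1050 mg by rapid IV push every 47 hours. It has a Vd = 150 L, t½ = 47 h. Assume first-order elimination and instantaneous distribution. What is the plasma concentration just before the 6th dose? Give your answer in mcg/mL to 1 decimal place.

6.8 mcg/mL

f = (1/2)^(τ/t½) = (1/2)^(47/47) ≈ 0.5000.
C₀ = D/Vd = 1050/150 ≈ 7.000 mcg/mL.
Before the 6th dose, 5 doses have been given. Superposition: Cmin = C₀·(f + f² + … + f^5).
≈ 7.000 × (0.5000 + 0.2500 + 0.1250 + 0.0625 + 0.0313) ≈ 7.000 × 0.9688 ≈ 6.782 mcg/mL.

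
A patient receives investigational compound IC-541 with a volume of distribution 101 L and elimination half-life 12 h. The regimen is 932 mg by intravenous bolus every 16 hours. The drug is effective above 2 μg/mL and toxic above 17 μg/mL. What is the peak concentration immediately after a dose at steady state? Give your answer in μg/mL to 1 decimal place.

15.3 μg/mL

τ/t½ = 16/12 ≈ 1.3333, so fraction remaining f = (1/2)^(16/12) ≈ 0.3969.
At steady state, accumulation factor R = 1/(1 − e^(−kτ)) ≈ 1.6581.
Single-dose peak C₀ = D/Vd = 932/101 ≈ 9.228 μg/mL.
Steady-state peak Cmax,ss = C₀·R ≈ 9.228 × 1.6581 ≈ 15.301 μg/mL.
Peak 15.3 μg/mL vs MTC 17 μg/mL: below toxic threshold.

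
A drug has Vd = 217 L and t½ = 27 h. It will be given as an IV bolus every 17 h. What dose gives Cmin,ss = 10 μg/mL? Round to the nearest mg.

1187 mg

τ/t½ = 17/27 ≈ 0.62963, so f = (1/2)^(17/27) ≈ 0.646342.
Cmin,ss = (D/Vd)·f/(1−f), so D = Cmin,ss·Vd·(1−f)/f.
D = 10 × 217 × (1−f)/f ≈ 10 × 217 × 0.54717 ≈ 1187.36 mg.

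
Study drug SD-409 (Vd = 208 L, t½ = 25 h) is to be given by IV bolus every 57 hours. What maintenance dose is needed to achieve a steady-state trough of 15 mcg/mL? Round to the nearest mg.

12033 mg

τ/t½ = 57/25 ≈ 2.28, so f = (1/2)^(57/25) ≈ 0.205898.
Cmin,ss = (D/Vd)·f/(1−f), so D = Cmin,ss·Vd·(1−f)/f.
D = 15 × 208 × (1−f)/f ≈ 15 × 208 × 3.85677 ≈ 12033.12 mg.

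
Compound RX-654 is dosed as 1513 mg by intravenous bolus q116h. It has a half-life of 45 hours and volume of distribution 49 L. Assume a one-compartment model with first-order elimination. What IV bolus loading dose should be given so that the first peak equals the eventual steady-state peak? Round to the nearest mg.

f = (1/2)^(116/45) ≈ 0.167499; accumulation ratio R = 1/(1−f) ≈ 1.20120.
Loading dose to hit Cmax,ss on first dose: D_load = D_maint·R ≈ 1513 × 1.20120 ≈ 1817.42 mg.

1817 mg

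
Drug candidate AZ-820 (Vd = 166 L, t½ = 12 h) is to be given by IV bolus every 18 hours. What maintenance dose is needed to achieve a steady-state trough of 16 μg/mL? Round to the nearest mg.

τ/t½ = 18/12 ≈ 1.5, so f = (1/2)^(18/12) ≈ 0.353553.
Cmin,ss = (D/Vd)·f/(1−f), so D = Cmin,ss·Vd·(1−f)/f.
D = 16 × 166 × (1−f)/f ≈ 16 × 166 × 1.82843 ≈ 4856.31 mg.

4856 mg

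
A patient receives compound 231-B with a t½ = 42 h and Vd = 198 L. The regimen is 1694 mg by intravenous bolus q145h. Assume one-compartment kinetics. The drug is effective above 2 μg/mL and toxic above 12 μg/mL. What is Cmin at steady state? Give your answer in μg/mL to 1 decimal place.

0.9 μg/mL

Over one 145-h interval, 145/42 ≈ 3.4524 half-lives elapse, leaving f ≈ 0.0914 of each dose.
Single-dose peak C₀ = D/Vd = 1694/198 ≈ 8.556 μg/mL.
Steady-state trough Cmin,ss = C₀·f/(1−f) ≈ 8.556 × 0.0914/0.9086 ≈ 0.861 μg/mL.
Trough 0.9 μg/mL vs MEC 2 μg/mL: subtherapeutic.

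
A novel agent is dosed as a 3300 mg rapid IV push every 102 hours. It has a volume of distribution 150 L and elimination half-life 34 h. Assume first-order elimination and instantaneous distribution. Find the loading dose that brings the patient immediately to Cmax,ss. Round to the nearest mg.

f = (1/2)^(102/34) ≈ 0.125000; accumulation ratio R = 1/(1−f) ≈ 1.14286.
Loading dose to hit Cmax,ss on first dose: D_load = D_maint·R ≈ 3300 × 1.14286 ≈ 3771.44 mg.

3771 mg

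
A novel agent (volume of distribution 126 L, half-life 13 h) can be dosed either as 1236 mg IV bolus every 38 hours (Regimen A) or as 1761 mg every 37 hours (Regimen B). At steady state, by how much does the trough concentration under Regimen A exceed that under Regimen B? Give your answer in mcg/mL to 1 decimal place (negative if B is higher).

-0.8 mcg/mL

Regimen A: f = (1/2)^(38/13) ≈ 0.1318; Cmin,ss = (1236/126)·f/(1−f) ≈ 1.489 mcg/mL.
Regimen B: f = (1/2)^(37/13) ≈ 0.1391; Cmin,ss = (1761/126)·f/(1−f) ≈ 2.258 mcg/mL.
Difference ≈ 1.489 − 2.258 ≈ -0.769 mcg/mL.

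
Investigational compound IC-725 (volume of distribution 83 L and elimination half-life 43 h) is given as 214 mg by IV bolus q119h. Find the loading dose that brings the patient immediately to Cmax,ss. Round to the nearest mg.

251 mg

f = (1/2)^(119/43) ≈ 0.146865; accumulation ratio R = 1/(1−f) ≈ 1.17215.
Loading dose to hit Cmax,ss on first dose: D_load = D_maint·R ≈ 214 × 1.17215 ≈ 250.84 mg.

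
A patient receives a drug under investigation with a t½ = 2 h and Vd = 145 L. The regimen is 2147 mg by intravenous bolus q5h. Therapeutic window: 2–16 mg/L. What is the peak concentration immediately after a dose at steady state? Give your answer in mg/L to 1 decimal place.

k = ln2/t½ = ln2/2 ≈ 0.346574 h⁻¹; fraction remaining f = e^(−kτ) = e^(−0.346574×5) ≈ 0.1768.
Accumulation ratio R = 1/(1 − f) ≈ 1/0.8232 ≈ 1.2148.
Single-dose peak C₀ = D/Vd = 2147/145 ≈ 14.807 mg/L.
Steady-state peak Cmax,ss = C₀·R ≈ 14.807 × 1.2148 ≈ 17.988 mg/L.
Peak 18.0 mg/L vs MTC 16 mg/L: exceeds toxic threshold.

18.0 mg/L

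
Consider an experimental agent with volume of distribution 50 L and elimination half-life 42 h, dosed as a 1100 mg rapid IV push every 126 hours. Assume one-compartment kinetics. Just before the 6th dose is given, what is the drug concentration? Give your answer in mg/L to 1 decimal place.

3.1 mg/L

f = (1/2)^(τ/t½) = (1/2)^(126/42) ≈ 0.1250.
C₀ = D/Vd = 1100/50 ≈ 22.000 mg/L.
Before the 6th dose, 5 doses have been given. Superposition: Cmin = C₀·(f + f² + … + f^5).
≈ 22.000 × (0.1250 + 0.0156 + 0.0020 + 0.0002 + 0.0000) ≈ 22.000 × 0.1428 ≈ 3.142 mg/L.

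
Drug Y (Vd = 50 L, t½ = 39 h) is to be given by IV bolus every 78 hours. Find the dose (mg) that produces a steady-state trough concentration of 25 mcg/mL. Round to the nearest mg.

3750 mg

τ/t½ = 78/39 ≈ 2, so f = (1/2)^(78/39) ≈ 0.250000.
Cmin,ss = (D/Vd)·f/(1−f), so D = Cmin,ss·Vd·(1−f)/f.
D = 25 × 50 × (1−f)/f ≈ 25 × 50 × 3.00000 ≈ 3750.00 mg.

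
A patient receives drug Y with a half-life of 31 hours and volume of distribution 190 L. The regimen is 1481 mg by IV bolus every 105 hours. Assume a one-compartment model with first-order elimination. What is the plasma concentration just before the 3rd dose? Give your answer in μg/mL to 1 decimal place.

0.8 μg/mL

f = (1/2)^(τ/t½) = (1/2)^(105/31) ≈ 0.0956.
C₀ = D/Vd = 1481/190 ≈ 7.795 μg/mL.
Before the 3rd dose, 2 doses have been given. Superposition: Cmin = C₀·(f + f²).
≈ 7.795 × (0.0956 + 0.0091) ≈ 7.795 × 0.1047 ≈ 0.816 μg/mL.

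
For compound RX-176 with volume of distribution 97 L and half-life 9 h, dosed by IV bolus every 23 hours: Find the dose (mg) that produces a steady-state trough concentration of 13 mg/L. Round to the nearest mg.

τ/t½ = 23/9 ≈ 2.5556, so f = (1/2)^(23/9) ≈ 0.170099.
Cmin,ss = (D/Vd)·f/(1−f), so D = Cmin,ss·Vd·(1−f)/f.
D = 13 × 97 × (1−f)/f ≈ 13 × 97 × 4.87893 ≈ 6152.33 mg.

6152 mg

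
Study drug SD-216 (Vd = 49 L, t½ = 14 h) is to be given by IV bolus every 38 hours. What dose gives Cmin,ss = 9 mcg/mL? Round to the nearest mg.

2453 mg

τ/t½ = 38/14 ≈ 2.7143, so f = (1/2)^(38/14) ≈ 0.152377.
Cmin,ss = (D/Vd)·f/(1−f), so D = Cmin,ss·Vd·(1−f)/f.
D = 9 × 49 × (1−f)/f ≈ 9 × 49 × 5.56267 ≈ 2453.14 mg.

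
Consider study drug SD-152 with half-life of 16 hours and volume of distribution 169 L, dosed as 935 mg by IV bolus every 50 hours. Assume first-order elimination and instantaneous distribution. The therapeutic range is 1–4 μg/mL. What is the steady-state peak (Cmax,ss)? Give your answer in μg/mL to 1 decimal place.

6.2 μg/mL

k = ln2/t½ = ln2/16 ≈ 0.043322 h⁻¹; fraction remaining f = e^(−kτ) = e^(−0.043322×50) ≈ 0.1146.
At steady state, accumulation factor R = 1/(1 − e^(−kτ)) ≈ 1.1294.
Each bolus raises the concentration by D/Vd = 935/169 ≈ 5.533 μg/mL.
Steady-state peak Cmax,ss = C₀·R ≈ 5.533 × 1.1294 ≈ 6.249 μg/mL.
Peak 6.2 μg/mL vs MTC 4 μg/mL: exceeds toxic threshold.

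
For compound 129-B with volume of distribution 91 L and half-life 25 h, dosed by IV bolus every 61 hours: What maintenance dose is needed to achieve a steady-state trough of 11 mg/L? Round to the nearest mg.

τ/t½ = 61/25 ≈ 2.44, so f = (1/2)^(61/25) ≈ 0.184284.
Cmin,ss = (D/Vd)·f/(1−f), so D = Cmin,ss·Vd·(1−f)/f.
D = 11 × 91 × (1−f)/f ≈ 11 × 91 × 4.42641 ≈ 4430.84 mg.

4431 mg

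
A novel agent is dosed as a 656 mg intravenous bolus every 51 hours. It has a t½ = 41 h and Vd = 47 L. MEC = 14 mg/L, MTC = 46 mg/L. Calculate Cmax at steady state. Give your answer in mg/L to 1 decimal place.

k = ln2/t½ = ln2/41 ≈ 0.016906 h⁻¹; fraction remaining f = e^(−kτ) = e^(−0.016906×51) ≈ 0.4222.
Accumulation ratio R = 1/(1 − f) ≈ 1/0.5778 ≈ 1.7307.
Each bolus raises the concentration by D/Vd = 656/47 ≈ 13.957 mg/L.
Steady-state peak Cmax,ss = C₀·R ≈ 13.957 × 1.7307 ≈ 24.155 mg/L.
Peak 24.2 mg/L vs MTC 46 mg/L: below toxic threshold.

24.2 mg/L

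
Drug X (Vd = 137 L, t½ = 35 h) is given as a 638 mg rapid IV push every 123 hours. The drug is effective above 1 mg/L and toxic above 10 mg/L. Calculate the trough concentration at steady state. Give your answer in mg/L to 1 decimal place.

0.4 mg/L

τ/t½ = 123/35 ≈ 3.5143, so fraction remaining f = (1/2)^(123/35) ≈ 0.0875.
Accumulation ratio R = 1/(1 − f) ≈ 1/0.9125 ≈ 1.0959.
Each bolus raises the concentration by D/Vd = 638/137 ≈ 4.657 mg/L.
Cmax,ss = C₀/(1 − f) ≈ 4.657/0.9125 ≈ 5.104 mg/L.
One interval later, Cmin,ss = Cmax,ss·e^(−kτ) ≈ 5.104 × 0.0875 ≈ 0.447 mg/L.
Trough 0.4 mg/L vs MEC 1 mg/L: subtherapeutic.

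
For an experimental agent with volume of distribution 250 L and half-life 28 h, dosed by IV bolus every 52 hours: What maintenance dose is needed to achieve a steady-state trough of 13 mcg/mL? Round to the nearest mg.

8524 mg

τ/t½ = 52/28 ≈ 1.8571, so f = (1/2)^(52/28) ≈ 0.276022.
Cmin,ss = (D/Vd)·f/(1−f), so D = Cmin,ss·Vd·(1−f)/f.
D = 13 × 250 × (1−f)/f ≈ 13 × 250 × 2.62290 ≈ 8524.42 mg.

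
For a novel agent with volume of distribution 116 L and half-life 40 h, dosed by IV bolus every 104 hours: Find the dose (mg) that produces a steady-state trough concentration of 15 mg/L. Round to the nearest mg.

τ/t½ = 104/40 ≈ 2.6, so f = (1/2)^(104/40) ≈ 0.164938.
Cmin,ss = (D/Vd)·f/(1−f), so D = Cmin,ss·Vd·(1−f)/f.
D = 15 × 116 × (1−f)/f ≈ 15 × 116 × 5.06288 ≈ 8809.41 mg.

8809 mg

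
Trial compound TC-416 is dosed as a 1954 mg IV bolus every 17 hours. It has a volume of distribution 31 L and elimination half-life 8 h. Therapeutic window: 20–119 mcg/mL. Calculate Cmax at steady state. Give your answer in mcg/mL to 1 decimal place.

81.8 mcg/mL

Over one 17-h interval, 17/8 ≈ 2.125 half-lives elapse, leaving f ≈ 0.2293 of each dose.
At steady state, accumulation factor R = 1/(1 − e^(−kτ)) ≈ 1.2975.
Each bolus raises the concentration by D/Vd = 1954/31 ≈ 63.032 mcg/mL.
Cmax,ss = C₀/(1 − f) ≈ 63.032/0.7707 ≈ 81.785 mcg/mL.
Peak 81.8 mcg/mL vs MTC 119 mcg/mL: below toxic threshold.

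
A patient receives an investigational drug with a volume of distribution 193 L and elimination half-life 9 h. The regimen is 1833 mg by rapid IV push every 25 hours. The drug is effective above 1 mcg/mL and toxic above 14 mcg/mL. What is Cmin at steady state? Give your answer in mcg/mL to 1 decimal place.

k = ln2/t½ = ln2/9 ≈ 0.077016 h⁻¹; fraction remaining f = e^(−kτ) = e^(−0.077016×25) ≈ 0.1458.
Each bolus raises the concentration by D/Vd = 1833/193 ≈ 9.497 mcg/mL.
Steady-state trough Cmin,ss = C₀·f/(1−f) ≈ 9.497 × 0.1458/0.8542 ≈ 1.621 mcg/mL.
Trough 1.6 mcg/mL vs MEC 1 mcg/mL: adequate.

1.6 mcg/mL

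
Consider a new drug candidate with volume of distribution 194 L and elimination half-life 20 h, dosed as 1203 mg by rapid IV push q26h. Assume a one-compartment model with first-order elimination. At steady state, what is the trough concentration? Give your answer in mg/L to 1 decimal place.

τ/t½ = 26/20 ≈ 1.3, so fraction remaining f = (1/2)^(26/20) ≈ 0.4061.
Each bolus raises the concentration by D/Vd = 1203/194 ≈ 6.201 mg/L.
Steady-state trough Cmin,ss = C₀·f/(1−f) ≈ 6.201 × 0.4061/0.5939 ≈ 4.240 mg/L.

4.2 mg/L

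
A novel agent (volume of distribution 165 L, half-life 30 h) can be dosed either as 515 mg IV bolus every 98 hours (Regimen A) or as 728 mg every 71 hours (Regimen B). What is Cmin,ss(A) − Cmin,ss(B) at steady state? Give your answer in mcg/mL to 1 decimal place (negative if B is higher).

-0.7 mcg/mL

Regimen A: f = (1/2)^(98/30) ≈ 0.1039; Cmin,ss = (515/165)·f/(1−f) ≈ 0.362 mcg/mL.
Regimen B: f = (1/2)^(71/30) ≈ 0.1939; Cmin,ss = (728/165)·f/(1−f) ≈ 1.061 mcg/mL.
Difference ≈ 0.362 − 1.061 ≈ -0.699 mcg/mL.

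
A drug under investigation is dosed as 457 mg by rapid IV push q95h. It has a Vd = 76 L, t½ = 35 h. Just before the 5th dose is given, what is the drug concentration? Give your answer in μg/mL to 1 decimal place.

1.1 μg/mL

f = (1/2)^(τ/t½) = (1/2)^(95/35) ≈ 0.1524.
C₀ = D/Vd = 457/76 ≈ 6.013 μg/mL.
Before the 5th dose, 4 doses have been given. Superposition: Cmin = C₀·(f + f² + … + f^4).
≈ 6.013 × (0.1524 + 0.0232 + 0.0035 + 0.0005) ≈ 6.013 × 0.1796 ≈ 1.080 μg/mL.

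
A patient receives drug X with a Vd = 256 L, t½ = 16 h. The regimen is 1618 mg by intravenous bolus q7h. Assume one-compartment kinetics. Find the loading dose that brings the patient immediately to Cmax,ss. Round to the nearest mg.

6185 mg

f = (1/2)^(7/16) ≈ 0.738413; accumulation ratio R = 1/(1−f) ≈ 3.82282.
Loading dose to hit Cmax,ss on first dose: D_load = D_maint·R ≈ 1618 × 3.82282 ≈ 6185.32 mg.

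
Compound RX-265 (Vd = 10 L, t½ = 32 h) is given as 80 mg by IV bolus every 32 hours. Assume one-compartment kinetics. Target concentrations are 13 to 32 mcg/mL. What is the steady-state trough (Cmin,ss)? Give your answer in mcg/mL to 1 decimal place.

8.0 mcg/mL

The dosing interval is 1 half-life, so f = 2^(−1) = 0.5.
Accumulation ratio R = 1/(1 − f) = 1/0.5 = 2/1.
Single-dose peak C₀ = D/Vd = 80/10 = 8 mcg/mL.
Steady-state peak Cmax,ss = C₀·R = 8 × 2/1 ≈ 16.000 mcg/mL.
Steady-state trough Cmin,ss = Cmax,ss·f ≈ 16.000 × 0.5 ≈ 8.000 mcg/mL.
Trough 8.0 mcg/mL vs MEC 13 mcg/mL: subtherapeutic.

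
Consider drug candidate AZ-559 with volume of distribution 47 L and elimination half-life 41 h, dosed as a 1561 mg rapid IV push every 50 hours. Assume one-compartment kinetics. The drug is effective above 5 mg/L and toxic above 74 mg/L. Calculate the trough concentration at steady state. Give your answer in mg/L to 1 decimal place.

25.0 mg/L

k = ln2/t½ = ln2/41 ≈ 0.016906 h⁻¹; fraction remaining f = e^(−kτ) = e^(−0.016906×50) ≈ 0.4294.
Single-dose peak C₀ = D/Vd = 1561/47 ≈ 33.213 mg/L.
Steady-state trough Cmin,ss = C₀·f/(1−f) ≈ 33.213 × 0.4294/0.5706 ≈ 24.994 mg/L.
Trough 25.0 mg/L vs MEC 5 mg/L: adequate.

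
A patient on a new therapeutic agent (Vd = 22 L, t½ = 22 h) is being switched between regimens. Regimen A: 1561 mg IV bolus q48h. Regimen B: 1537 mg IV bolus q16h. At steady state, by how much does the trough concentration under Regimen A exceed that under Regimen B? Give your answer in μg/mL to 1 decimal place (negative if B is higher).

-86.5 μg/mL

Regimen A: f = (1/2)^(48/22) ≈ 0.2204; Cmin,ss = (1561/22)·f/(1−f) ≈ 20.059 μg/mL.
Regimen B: f = (1/2)^(16/22) ≈ 0.6040; Cmin,ss = (1537/22)·f/(1−f) ≈ 106.560 μg/mL.
Difference ≈ 20.059 − 106.560 ≈ -86.501 μg/mL.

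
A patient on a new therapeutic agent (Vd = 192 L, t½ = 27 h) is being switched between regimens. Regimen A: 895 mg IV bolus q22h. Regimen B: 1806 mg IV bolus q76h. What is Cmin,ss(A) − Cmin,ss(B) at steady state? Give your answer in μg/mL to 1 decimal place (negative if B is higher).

4.6 μg/mL

Regimen A: f = (1/2)^(22/27) ≈ 0.5685; Cmin,ss = (895/192)·f/(1−f) ≈ 6.141 μg/mL.
Regimen B: f = (1/2)^(76/27) ≈ 0.1421; Cmin,ss = (1806/192)·f/(1−f) ≈ 1.558 μg/mL.
Difference ≈ 6.141 − 1.558 ≈ 4.583 μg/mL.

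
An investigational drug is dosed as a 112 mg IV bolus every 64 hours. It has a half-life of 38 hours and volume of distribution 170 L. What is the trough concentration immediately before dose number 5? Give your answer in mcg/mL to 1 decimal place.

0.3 mcg/mL

f = (1/2)^(τ/t½) = (1/2)^(64/38) ≈ 0.3112.
C₀ = D/Vd = 112/170 ≈ 0.659 mcg/mL.
Before the 5th dose, 4 doses have been given. Superposition: Cmin = C₀·(f + f² + … + f^4).
≈ 0.659 × (0.3112 + 0.0968 + 0.0301 + 0.0094) ≈ 0.659 × 0.4475 ≈ 0.295 mcg/mL.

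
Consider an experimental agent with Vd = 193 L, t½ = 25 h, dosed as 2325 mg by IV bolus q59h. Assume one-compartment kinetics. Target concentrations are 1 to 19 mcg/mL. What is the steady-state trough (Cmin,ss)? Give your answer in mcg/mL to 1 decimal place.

Over one 59-h interval, 59/25 ≈ 2.36 half-lives elapse, leaving f ≈ 0.1948 of each dose.
Each bolus raises the concentration by D/Vd = 2325/193 ≈ 12.047 mcg/mL.
Steady-state trough Cmin,ss = C₀·f/(1−f) ≈ 12.047 × 0.1948/0.8052 ≈ 2.915 mcg/mL.
Trough 2.9 mcg/mL vs MEC 1 mcg/mL: adequate.

2.9 mcg/mL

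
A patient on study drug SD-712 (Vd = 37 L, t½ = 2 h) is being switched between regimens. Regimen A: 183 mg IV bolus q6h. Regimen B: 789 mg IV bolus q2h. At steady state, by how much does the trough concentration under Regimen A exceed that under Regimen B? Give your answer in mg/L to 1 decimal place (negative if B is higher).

-20.6 mg/L

Regimen A: f = (1/2)^(6/2) ≈ 0.1250; Cmin,ss = (183/37)·f/(1−f) ≈ 0.707 mg/L.
Regimen B: f = (1/2)^(2/2) ≈ 0.5000; Cmin,ss = (789/37)·f/(1−f) ≈ 21.324 mg/L.
Difference ≈ 0.707 − 21.324 ≈ -20.617 mg/L.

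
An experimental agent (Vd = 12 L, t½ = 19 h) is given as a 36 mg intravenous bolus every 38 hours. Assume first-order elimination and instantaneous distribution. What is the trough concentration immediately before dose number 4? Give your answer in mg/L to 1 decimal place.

1.0 mg/L

f = (1/2)^(τ/t½) = (1/2)^(38/19) ≈ 0.2500.
C₀ = D/Vd = 36/12 ≈ 3.000 mg/L.
Before the 4th dose, 3 doses have been given. Superposition: Cmin = C₀·(f + f² + … + f^3).
≈ 3.000 × (0.2500 + 0.0625 + 0.0156) ≈ 3.000 × 0.3281 ≈ 0.984 mg/L.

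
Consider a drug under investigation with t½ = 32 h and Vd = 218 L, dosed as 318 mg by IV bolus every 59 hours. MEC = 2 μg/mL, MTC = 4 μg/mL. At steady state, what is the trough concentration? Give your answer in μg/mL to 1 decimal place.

Over one 59-h interval, 59/32 ≈ 1.8438 half-lives elapse, leaving f ≈ 0.2786 of each dose.
Accumulation ratio R = 1/(1 − f) ≈ 1/0.7214 ≈ 1.3862.
Each bolus raises the concentration by D/Vd = 318/218 ≈ 1.459 μg/mL.
Steady-state peak Cmax,ss = C₀·R ≈ 1.459 × 1.3862 ≈ 2.022 μg/mL.
Steady-state trough Cmin,ss = Cmax,ss·f ≈ 2.022 × 0.2786 ≈ 0.563 μg/mL.
Trough 0.6 μg/mL vs MEC 2 μg/mL: subtherapeutic.

0.6 μg/mL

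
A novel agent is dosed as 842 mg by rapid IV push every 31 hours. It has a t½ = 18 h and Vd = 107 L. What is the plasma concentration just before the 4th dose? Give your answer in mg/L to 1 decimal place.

f = (1/2)^(τ/t½) = (1/2)^(31/18) ≈ 0.3031.
C₀ = D/Vd = 842/107 ≈ 7.869 mg/L.
Before the 4th dose, 3 doses have been given. Superposition: Cmin = C₀·(f + f² + … + f^3).
≈ 7.869 × (0.3031 + 0.0919 + 0.0278) ≈ 7.869 × 0.4228 ≈ 3.327 mg/L.

3.3 mg/L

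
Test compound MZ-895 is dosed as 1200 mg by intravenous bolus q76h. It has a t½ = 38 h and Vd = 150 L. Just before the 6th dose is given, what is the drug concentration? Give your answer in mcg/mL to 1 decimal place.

f = (1/2)^(τ/t½) = (1/2)^(76/38) ≈ 0.2500.
C₀ = D/Vd = 1200/150 ≈ 8.000 mcg/mL.
Before the 6th dose, 5 doses have been given. Superposition: Cmin = C₀·(f + f² + … + f^5).
≈ 8.000 × (0.2500 + 0.0625 + 0.0156 + 0.0039 + 0.0010) ≈ 8.000 × 0.3330 ≈ 2.664 mcg/mL.

2.7 mcg/mL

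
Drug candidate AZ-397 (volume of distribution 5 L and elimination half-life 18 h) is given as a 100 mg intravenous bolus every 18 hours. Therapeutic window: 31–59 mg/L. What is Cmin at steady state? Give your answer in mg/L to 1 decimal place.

The dosing interval is 1 half-life, so f = 2^(−1) = 0.5.
At steady state, R = 1/(1 − 0.5) = 2/1.
Single-dose peak C₀ = D/Vd = 100/5 = 20 mg/L.
Steady-state peak Cmax,ss = C₀·R = 20 × 2/1 ≈ 40.000 mg/L.
Steady-state trough Cmin,ss = Cmax,ss·f ≈ 40.000 × 0.5 ≈ 20.000 mg/L.
Trough 20.0 mg/L vs MEC 31 mg/L: subtherapeutic.

20.0 mg/L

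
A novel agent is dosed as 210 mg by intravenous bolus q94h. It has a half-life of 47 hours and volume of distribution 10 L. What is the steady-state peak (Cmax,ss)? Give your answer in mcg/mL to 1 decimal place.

τ = 94 h = 2 half-lives, so f = (1/2)^2 = 0.25.
At steady state, R = 1/(1 − 0.25) = 4/3.
Single-dose peak C₀ = D/Vd = 210/10 = 21 mcg/mL.
Steady-state peak Cmax,ss = C₀·R = 21 × 4/3 ≈ 28.000 mcg/mL.

28.0 mcg/mL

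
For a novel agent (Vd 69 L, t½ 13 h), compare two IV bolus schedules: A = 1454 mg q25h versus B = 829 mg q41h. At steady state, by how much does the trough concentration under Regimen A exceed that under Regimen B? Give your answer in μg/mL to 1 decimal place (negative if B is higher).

6.0 μg/mL

Regimen A: f = (1/2)^(25/13) ≈ 0.2637; Cmin,ss = (1454/69)·f/(1−f) ≈ 7.547 μg/mL.
Regimen B: f = (1/2)^(41/13) ≈ 0.1124; Cmin,ss = (829/69)·f/(1−f) ≈ 1.521 μg/mL.
Difference ≈ 7.547 − 1.521 ≈ 6.026 μg/mL.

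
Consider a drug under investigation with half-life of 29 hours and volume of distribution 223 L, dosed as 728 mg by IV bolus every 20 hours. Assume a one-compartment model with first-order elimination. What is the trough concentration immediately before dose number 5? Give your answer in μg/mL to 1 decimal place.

4.5 μg/mL

f = (1/2)^(τ/t½) = (1/2)^(20/29) ≈ 0.6200.
C₀ = D/Vd = 728/223 ≈ 3.265 μg/mL.
Before the 5th dose, 4 doses have been given. Superposition: Cmin = C₀·(f + f² + … + f^4).
≈ 3.265 × (0.6200 + 0.3844 + 0.2383 + 0.1478) ≈ 3.265 × 1.3905 ≈ 4.540 μg/mL.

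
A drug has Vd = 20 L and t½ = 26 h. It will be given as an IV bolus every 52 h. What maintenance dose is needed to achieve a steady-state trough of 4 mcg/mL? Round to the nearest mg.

τ/t½ = 52/26 ≈ 2, so f = (1/2)^(52/26) ≈ 0.250000.
Cmin,ss = (D/Vd)·f/(1−f), so D = Cmin,ss·Vd·(1−f)/f.
D = 4 × 20 × (1−f)/f ≈ 4 × 20 × 3.00000 ≈ 240.00 mg.

240 mg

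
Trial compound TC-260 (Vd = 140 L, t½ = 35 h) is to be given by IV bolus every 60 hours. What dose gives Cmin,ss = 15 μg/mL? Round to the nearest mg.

τ/t½ = 60/35 ≈ 1.7143, so f = (1/2)^(60/35) ≈ 0.304753.
Cmin,ss = (D/Vd)·f/(1−f), so D = Cmin,ss·Vd·(1−f)/f.
D = 15 × 140 × (1−f)/f ≈ 15 × 140 × 2.28135 ≈ 4790.84 mg.

4791 mg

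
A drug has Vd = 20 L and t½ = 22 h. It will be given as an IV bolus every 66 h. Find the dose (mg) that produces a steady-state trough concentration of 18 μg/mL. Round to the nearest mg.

2520 mg

τ/t½ = 66/22 ≈ 3, so f = (1/2)^(66/22) ≈ 0.125000.
Cmin,ss = (D/Vd)·f/(1−f), so D = Cmin,ss·Vd·(1−f)/f.
D = 18 × 20 × (1−f)/f ≈ 18 × 20 × 7.00000 ≈ 2520.00 mg.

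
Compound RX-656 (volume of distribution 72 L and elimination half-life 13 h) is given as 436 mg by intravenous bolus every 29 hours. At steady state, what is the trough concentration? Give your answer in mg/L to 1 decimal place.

1.6 mg/L

k = ln2/t½ = ln2/13 ≈ 0.053319 h⁻¹; fraction remaining f = e^(−kτ) = e^(−0.053319×29) ≈ 0.2130.
Single-dose peak C₀ = D/Vd = 436/72 ≈ 6.056 mg/L.
Steady-state trough Cmin,ss = C₀·f/(1−f) ≈ 6.056 × 0.2130/0.7870 ≈ 1.639 mg/L.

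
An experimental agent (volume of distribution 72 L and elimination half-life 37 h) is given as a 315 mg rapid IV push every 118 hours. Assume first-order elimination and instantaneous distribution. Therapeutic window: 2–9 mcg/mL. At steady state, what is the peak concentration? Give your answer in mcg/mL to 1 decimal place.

4.9 mcg/mL

Over one 118-h interval, 118/37 ≈ 3.1892 half-lives elapse, leaving f ≈ 0.1096 of each dose.
Accumulation ratio R = 1/(1 − f) ≈ 1/0.8904 ≈ 1.1231.
Each bolus raises the concentration by D/Vd = 315/72 ≈ 4.375 mcg/mL.
Cmax,ss = C₀/(1 − f) ≈ 4.375/0.8904 ≈ 4.914 mcg/mL.
Peak 4.9 mcg/mL vs MTC 9 mcg/mL: below toxic threshold.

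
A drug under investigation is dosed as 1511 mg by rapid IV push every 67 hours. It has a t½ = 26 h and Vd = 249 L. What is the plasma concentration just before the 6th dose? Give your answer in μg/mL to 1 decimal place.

1.2 μg/mL

f = (1/2)^(τ/t½) = (1/2)^(67/26) ≈ 0.1676.
C₀ = D/Vd = 1511/249 ≈ 6.068 μg/mL.
Before the 6th dose, 5 doses have been given. Superposition: Cmin = C₀·(f + f² + … + f^5).
≈ 6.068 × (0.1676 + 0.0281 + 0.0047 + 0.0008 + 0.0001) ≈ 6.068 × 0.2013 ≈ 1.221 μg/mL.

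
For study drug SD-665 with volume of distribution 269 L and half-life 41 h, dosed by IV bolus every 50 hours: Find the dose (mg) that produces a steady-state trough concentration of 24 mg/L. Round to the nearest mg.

τ/t½ = 50/41 ≈ 1.2195, so f = (1/2)^(50/41) ≈ 0.429428.
Cmin,ss = (D/Vd)·f/(1−f), so D = Cmin,ss·Vd·(1−f)/f.
D = 24 × 269 × (1−f)/f ≈ 24 × 269 × 1.32868 ≈ 8577.96 mg.

8578 mg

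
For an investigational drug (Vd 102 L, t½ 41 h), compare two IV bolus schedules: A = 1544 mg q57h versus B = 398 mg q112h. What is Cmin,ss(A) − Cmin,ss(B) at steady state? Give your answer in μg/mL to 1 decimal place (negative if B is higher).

Regimen A: f = (1/2)^(57/41) ≈ 0.3815; Cmin,ss = (1544/102)·f/(1−f) ≈ 9.337 μg/mL.
Regimen B: f = (1/2)^(112/41) ≈ 0.1505; Cmin,ss = (398/102)·f/(1−f) ≈ 0.691 μg/mL.
Difference ≈ 9.337 − 0.691 ≈ 8.646 μg/mL.

8.6 μg/mL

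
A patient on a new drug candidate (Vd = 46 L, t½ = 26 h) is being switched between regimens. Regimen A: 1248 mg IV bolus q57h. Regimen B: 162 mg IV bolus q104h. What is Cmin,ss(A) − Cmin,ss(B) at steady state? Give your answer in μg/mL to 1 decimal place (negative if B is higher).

Regimen A: f = (1/2)^(57/26) ≈ 0.2188; Cmin,ss = (1248/46)·f/(1−f) ≈ 7.599 μg/mL.
Regimen B: f = (1/2)^(104/26) ≈ 0.0625; Cmin,ss = (162/46)·f/(1−f) ≈ 0.235 μg/mL.
Difference ≈ 7.599 − 0.235 ≈ 7.364 μg/mL.

7.4 μg/mL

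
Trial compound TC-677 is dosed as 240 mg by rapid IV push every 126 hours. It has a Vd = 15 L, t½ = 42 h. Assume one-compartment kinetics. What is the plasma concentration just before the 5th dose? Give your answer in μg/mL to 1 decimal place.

2.3 μg/mL

f = (1/2)^(τ/t½) = (1/2)^(126/42) ≈ 0.1250.
C₀ = D/Vd = 240/15 ≈ 16.000 μg/mL.
Before the 5th dose, 4 doses have been given. Superposition: Cmin = C₀·(f + f² + … + f^4).
≈ 16.000 × (0.1250 + 0.0156 + 0.0020 + 0.0002) ≈ 16.000 × 0.1428 ≈ 2.285 μg/mL.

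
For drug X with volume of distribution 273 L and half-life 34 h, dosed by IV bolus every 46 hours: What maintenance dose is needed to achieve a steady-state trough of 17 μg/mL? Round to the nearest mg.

τ/t½ = 46/34 ≈ 1.3529, so f = (1/2)^(46/34) ≈ 0.391493.
Cmin,ss = (D/Vd)·f/(1−f), so D = Cmin,ss·Vd·(1−f)/f.
D = 17 × 273 × (1−f)/f ≈ 17 × 273 × 1.55432 ≈ 7213.60 mg.

7214 mg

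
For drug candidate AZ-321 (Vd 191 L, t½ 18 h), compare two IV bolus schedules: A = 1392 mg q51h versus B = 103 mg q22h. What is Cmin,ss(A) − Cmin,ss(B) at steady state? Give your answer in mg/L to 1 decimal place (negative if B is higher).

Regimen A: f = (1/2)^(51/18) ≈ 0.1403; Cmin,ss = (1392/191)·f/(1−f) ≈ 1.189 mg/L.
Regimen B: f = (1/2)^(22/18) ≈ 0.4286; Cmin,ss = (103/191)·f/(1−f) ≈ 0.404 mg/L.
Difference ≈ 1.189 − 0.404 ≈ 0.785 mg/L.

0.8 mg/L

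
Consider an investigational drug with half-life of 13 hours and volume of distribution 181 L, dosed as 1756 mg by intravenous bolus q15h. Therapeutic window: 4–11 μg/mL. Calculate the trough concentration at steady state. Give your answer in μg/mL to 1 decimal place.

7.9 μg/mL

Over one 15-h interval, 15/13 ≈ 1.1538 half-lives elapse, leaving f ≈ 0.4494 of each dose.
Accumulation ratio R = 1/(1 − f) ≈ 1/0.5506 ≈ 1.8162.
Single-dose peak C₀ = D/Vd = 1756/181 ≈ 9.702 μg/mL.
Cmax,ss = C₀/(1 − f) ≈ 9.702/0.5506 ≈ 17.621 μg/mL.
One interval later, Cmin,ss = Cmax,ss·e^(−kτ) ≈ 17.621 × 0.4494 ≈ 7.919 μg/mL.
Trough 7.9 μg/mL vs MEC 4 μg/mL: adequate.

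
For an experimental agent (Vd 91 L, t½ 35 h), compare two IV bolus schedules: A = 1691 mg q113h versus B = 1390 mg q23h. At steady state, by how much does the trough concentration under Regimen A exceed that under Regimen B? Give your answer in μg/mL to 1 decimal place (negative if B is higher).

Regimen A: f = (1/2)^(113/35) ≈ 0.1067; Cmin,ss = (1691/91)·f/(1−f) ≈ 2.220 μg/mL.
Regimen B: f = (1/2)^(23/35) ≈ 0.6341; Cmin,ss = (1390/91)·f/(1−f) ≈ 26.471 μg/mL.
Difference ≈ 2.220 − 26.471 ≈ -24.251 μg/mL.

-24.3 μg/mL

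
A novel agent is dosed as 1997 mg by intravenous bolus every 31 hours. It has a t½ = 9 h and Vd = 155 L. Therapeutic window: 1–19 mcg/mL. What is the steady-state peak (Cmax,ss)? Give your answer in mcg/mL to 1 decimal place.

14.2 mcg/mL

τ/t½ = 31/9 ≈ 3.4444, so fraction remaining f = (1/2)^(31/9) ≈ 0.0919.
At steady state, accumulation factor R = 1/(1 − e^(−kτ)) ≈ 1.1012.
Each bolus raises the concentration by D/Vd = 1997/155 ≈ 12.884 mcg/mL.
Steady-state peak Cmax,ss = C₀·R ≈ 12.884 × 1.1012 ≈ 14.188 mcg/mL.
Peak 14.2 mcg/mL vs MTC 19 mcg/mL: below toxic threshold.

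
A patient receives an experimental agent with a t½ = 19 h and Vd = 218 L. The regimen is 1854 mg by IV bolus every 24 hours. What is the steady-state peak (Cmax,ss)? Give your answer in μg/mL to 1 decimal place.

14.6 μg/mL

Over one 24-h interval, 24/19 ≈ 1.2632 half-lives elapse, leaving f ≈ 0.4166 of each dose.
Accumulation ratio R = 1/(1 − f) ≈ 1/0.5834 ≈ 1.7141.
Each bolus raises the concentration by D/Vd = 1854/218 ≈ 8.505 μg/mL.
Steady-state peak Cmax,ss = C₀·R ≈ 8.505 × 1.7141 ≈ 14.578 μg/mL.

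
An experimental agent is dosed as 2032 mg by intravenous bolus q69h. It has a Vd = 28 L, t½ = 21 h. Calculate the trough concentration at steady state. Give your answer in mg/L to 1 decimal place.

τ/t½ = 69/21 ≈ 3.2857, so fraction remaining f = (1/2)^(69/21) ≈ 0.1025.
Accumulation ratio R = 1/(1 − f) ≈ 1/0.8975 ≈ 1.1142.
Single-dose peak C₀ = D/Vd = 2032/28 ≈ 72.571 mg/L.
Steady-state peak Cmax,ss = C₀·R ≈ 72.571 × 1.1142 ≈ 80.859 mg/L.
One interval later, Cmin,ss = Cmax,ss·e^(−kτ) ≈ 80.859 × 0.1025 ≈ 8.288 mg/L.

8.3 mg/L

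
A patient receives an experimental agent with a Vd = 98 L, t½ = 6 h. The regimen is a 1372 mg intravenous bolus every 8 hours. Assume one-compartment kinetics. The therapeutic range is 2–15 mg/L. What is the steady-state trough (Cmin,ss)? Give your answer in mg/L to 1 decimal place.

9.2 mg/L

Over one 8-h interval, 8/6 ≈ 1.3333 half-lives elapse, leaving f ≈ 0.3969 of each dose.
Single-dose peak C₀ = D/Vd = 1372/98 ≈ 14.000 mg/L.
Steady-state trough Cmin,ss = C₀·f/(1−f) ≈ 14.000 × 0.3969/0.6031 ≈ 9.213 mg/L.
Trough 9.2 mg/L vs MEC 2 mg/L: adequate.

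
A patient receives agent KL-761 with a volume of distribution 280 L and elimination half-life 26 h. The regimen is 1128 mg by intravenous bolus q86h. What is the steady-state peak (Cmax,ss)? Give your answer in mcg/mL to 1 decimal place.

τ/t½ = 86/26 ≈ 3.3077, so fraction remaining f = (1/2)^(86/26) ≈ 0.1010.
At steady state, accumulation factor R = 1/(1 − e^(−kτ)) ≈ 1.1123.
Each bolus raises the concentration by D/Vd = 1128/280 ≈ 4.029 mcg/mL.
Cmax,ss = C₀/(1 − f) ≈ 4.029/0.8990 ≈ 4.482 mcg/mL.

4.5 mcg/mL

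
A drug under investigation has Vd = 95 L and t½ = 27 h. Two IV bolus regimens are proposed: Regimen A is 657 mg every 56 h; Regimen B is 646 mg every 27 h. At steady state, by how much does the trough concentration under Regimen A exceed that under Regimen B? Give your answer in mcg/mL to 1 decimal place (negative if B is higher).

-4.6 mcg/mL

Regimen A: f = (1/2)^(56/27) ≈ 0.2375; Cmin,ss = (657/95)·f/(1−f) ≈ 2.154 mcg/mL.
Regimen B: f = (1/2)^(27/27) ≈ 0.5000; Cmin,ss = (646/95)·f/(1−f) ≈ 6.800 mcg/mL.
Difference ≈ 2.154 − 6.800 ≈ -4.646 mcg/mL.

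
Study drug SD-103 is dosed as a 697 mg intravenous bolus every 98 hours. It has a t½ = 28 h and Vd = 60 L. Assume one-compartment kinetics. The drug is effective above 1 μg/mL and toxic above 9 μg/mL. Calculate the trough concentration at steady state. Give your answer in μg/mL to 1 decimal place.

Over one 98-h interval, 98/28 ≈ 3.5 half-lives elapse, leaving f ≈ 0.0884 of each dose.
Each bolus raises the concentration by D/Vd = 697/60 ≈ 11.617 μg/mL.
Steady-state trough Cmin,ss = C₀·f/(1−f) ≈ 11.617 × 0.0884/0.9116 ≈ 1.127 μg/mL.
Trough 1.1 μg/mL vs MEC 1 μg/mL: adequate.

1.1 μg/mL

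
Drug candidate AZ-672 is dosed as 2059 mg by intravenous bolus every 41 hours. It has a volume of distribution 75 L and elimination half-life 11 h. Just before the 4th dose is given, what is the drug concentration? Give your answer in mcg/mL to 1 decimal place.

2.2 mcg/mL

f = (1/2)^(τ/t½) = (1/2)^(41/11) ≈ 0.0755.
C₀ = D/Vd = 2059/75 ≈ 27.453 mcg/mL.
Before the 4th dose, 3 doses have been given. Superposition: Cmin = C₀·(f + f² + … + f^3).
≈ 27.453 × (0.0755 + 0.0057 + 0.0004) ≈ 27.453 × 0.0816 ≈ 2.240 mcg/mL.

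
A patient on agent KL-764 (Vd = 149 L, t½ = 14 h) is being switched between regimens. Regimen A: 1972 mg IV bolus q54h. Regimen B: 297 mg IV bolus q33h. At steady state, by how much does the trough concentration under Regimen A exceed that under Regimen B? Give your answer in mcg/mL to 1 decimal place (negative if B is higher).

0.5 mcg/mL

Regimen A: f = (1/2)^(54/14) ≈ 0.0690; Cmin,ss = (1972/149)·f/(1−f) ≈ 0.981 mcg/mL.
Regimen B: f = (1/2)^(33/14) ≈ 0.1952; Cmin,ss = (297/149)·f/(1−f) ≈ 0.483 mcg/mL.
Difference ≈ 0.981 − 0.483 ≈ 0.498 mcg/mL.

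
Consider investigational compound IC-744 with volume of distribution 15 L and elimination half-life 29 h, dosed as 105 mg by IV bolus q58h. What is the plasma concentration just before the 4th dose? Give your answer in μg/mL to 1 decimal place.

2.3 μg/mL

f = (1/2)^(τ/t½) = (1/2)^(58/29) ≈ 0.2500.
C₀ = D/Vd = 105/15 ≈ 7.000 μg/mL.
Before the 4th dose, 3 doses have been given. Superposition: Cmin = C₀·(f + f² + … + f^3).
≈ 7.000 × (0.2500 + 0.0625 + 0.0156) ≈ 7.000 × 0.3281 ≈ 2.297 μg/mL.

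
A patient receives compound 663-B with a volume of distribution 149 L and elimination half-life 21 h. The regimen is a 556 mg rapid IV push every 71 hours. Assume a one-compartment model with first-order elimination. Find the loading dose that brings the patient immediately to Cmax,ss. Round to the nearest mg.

f = (1/2)^(71/21) ≈ 0.095991; accumulation ratio R = 1/(1−f) ≈ 1.10618.
Loading dose to hit Cmax,ss on first dose: D_load = D_maint·R ≈ 556 × 1.10618 ≈ 615.04 mg.

615 mg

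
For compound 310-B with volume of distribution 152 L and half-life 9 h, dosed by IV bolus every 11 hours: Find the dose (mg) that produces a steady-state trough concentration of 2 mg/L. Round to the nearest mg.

τ/t½ = 11/9 ≈ 1.2222, so f = (1/2)^(11/9) ≈ 0.428622.
Cmin,ss = (D/Vd)·f/(1−f), so D = Cmin,ss·Vd·(1−f)/f.
D = 2 × 152 × (1−f)/f ≈ 2 × 152 × 1.33306 ≈ 405.25 mg.

405 mg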